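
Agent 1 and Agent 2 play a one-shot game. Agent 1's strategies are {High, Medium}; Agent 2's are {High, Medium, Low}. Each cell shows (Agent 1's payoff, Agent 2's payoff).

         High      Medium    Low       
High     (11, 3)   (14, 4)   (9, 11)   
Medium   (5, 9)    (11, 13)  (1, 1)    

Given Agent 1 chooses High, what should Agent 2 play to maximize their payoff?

With Agent 1 fixed at High, Agent 2's payoffs are: High → 3, Medium → 4, Low → 11.
The maximum is 11, achieved by Low.

Low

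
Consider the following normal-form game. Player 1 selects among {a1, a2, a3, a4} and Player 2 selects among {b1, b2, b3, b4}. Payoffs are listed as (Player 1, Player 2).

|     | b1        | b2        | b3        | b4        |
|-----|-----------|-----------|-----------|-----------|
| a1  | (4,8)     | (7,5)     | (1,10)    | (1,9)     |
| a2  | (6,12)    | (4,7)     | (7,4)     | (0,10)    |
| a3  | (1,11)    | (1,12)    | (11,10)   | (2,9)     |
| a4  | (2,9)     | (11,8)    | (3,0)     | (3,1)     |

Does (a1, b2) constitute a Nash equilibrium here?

No

Holding Player 2 at b2: Player 1 gets 7 from a1 but could get 11 by switching to a4. Player 1 has a profitable deviation.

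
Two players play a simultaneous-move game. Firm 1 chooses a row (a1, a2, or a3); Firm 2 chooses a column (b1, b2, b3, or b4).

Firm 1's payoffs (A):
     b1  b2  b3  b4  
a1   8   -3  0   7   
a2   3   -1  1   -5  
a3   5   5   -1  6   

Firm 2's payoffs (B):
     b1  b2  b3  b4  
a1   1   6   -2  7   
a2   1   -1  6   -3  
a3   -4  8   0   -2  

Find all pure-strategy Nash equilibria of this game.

(a1, b4), (a2, b3), and (a3, b2)

Check mutual best responses: a cell is a NE iff neither player can gain by unilaterally deviating.
Firm 1's best responses — vs b1: a1 (payoff 8); vs b2: a3 (payoff 5); vs b3: a2 (payoff 1); vs b4: a1 (payoff 7).
Firm 2's best responses — vs a1: b4 (payoff 7); vs a2: b3 (payoff 6); vs a3: b2 (payoff 8).
Mutual best responses occur at (a1, b4), (a2, b3), and (a3, b2); at each, neither player gains by switching.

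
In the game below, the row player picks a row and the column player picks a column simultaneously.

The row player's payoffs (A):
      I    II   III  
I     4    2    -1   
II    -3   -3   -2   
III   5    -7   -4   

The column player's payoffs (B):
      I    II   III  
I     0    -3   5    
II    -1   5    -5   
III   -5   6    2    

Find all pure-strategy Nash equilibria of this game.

Check mutual best responses: a cell is a NE iff neither player can gain by unilaterally deviating.
The row player's best responses — vs I: III (payoff 5); vs II: I (payoff 2); vs III: I (payoff -1).
The column player's best responses — vs I: III (payoff 5); vs II: II (payoff 5); vs III: II (payoff 6).
The only mutual best response is (I, III); neither player gains by switching there.

(I, III)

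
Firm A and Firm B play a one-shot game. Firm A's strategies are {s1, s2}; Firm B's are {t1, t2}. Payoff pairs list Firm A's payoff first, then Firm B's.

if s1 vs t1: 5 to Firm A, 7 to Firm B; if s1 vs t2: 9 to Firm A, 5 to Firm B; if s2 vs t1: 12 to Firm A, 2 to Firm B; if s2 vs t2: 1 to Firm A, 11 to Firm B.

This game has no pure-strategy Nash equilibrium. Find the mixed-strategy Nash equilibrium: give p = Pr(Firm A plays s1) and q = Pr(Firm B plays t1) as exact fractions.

p = 9/11, q = 8/15

Each player's mixing probability is pinned down by making the *other* player indifferent.
Firm B indifferent between t1 and t2: p·7 + (1−p)·2 = p·5 + (1−p)·11 ⟹ 2 + 5p = 11 + (-6)p ⟹ p = 9/11.
Firm A indifferent between s1 and s2: q·5 + (1−q)·9 = q·12 + (1−q)·1 ⟹ 9 + (-4)q = 1 + 11q ⟹ q = 8/15.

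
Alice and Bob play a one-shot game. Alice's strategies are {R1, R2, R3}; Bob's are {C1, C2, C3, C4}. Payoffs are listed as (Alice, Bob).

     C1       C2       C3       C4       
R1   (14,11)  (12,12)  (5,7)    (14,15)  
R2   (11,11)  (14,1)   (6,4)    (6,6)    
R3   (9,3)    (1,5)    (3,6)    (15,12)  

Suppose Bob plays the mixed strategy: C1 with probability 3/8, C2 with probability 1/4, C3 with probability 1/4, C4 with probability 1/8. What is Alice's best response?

Compute Alice's expected payoff from each pure strategy against the given mix.
R1: (3/8)·14 + (1/4)·12 + (1/4)·5 + (1/8)·14 = 45/4
R2: (3/8)·11 + (1/4)·14 + (1/4)·6 + (1/8)·6 = 79/8
R3: (3/8)·9 + (1/4)·1 + (1/4)·3 + (1/8)·15 = 25/4
Highest expected payoff is 45/4, from R1.

R1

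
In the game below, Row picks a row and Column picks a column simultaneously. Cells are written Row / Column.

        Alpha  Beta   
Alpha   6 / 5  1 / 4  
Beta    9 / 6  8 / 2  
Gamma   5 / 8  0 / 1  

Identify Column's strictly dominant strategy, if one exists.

Alpha

A strategy is strictly dominant if it gives Column a strictly higher payoff than every other strategy, against every choice by the opponent.
Alpha strictly dominates: vs Alpha: 5 > 4; vs Beta: 6 > 2; vs Gamma: 8 > 1.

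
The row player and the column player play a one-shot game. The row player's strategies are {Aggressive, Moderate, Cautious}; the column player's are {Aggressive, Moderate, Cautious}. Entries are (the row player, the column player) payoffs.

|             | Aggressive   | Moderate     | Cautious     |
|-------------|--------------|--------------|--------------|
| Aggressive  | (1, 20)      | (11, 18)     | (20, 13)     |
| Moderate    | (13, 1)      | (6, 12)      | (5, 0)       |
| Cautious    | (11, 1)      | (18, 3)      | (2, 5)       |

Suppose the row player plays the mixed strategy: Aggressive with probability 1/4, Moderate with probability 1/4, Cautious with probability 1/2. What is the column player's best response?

Moderate

Compute the column player's expected payoff from each pure strategy against the given mix.
Aggressive: (1/4)·20 + (1/4)·1 + (1/2)·1 = 23/4
Moderate: (1/4)·18 + (1/4)·12 + (1/2)·3 = 9
Cautious: (1/4)·13 + (1/4)·0 + (1/2)·5 = 23/4
Highest expected payoff is 9, from Moderate.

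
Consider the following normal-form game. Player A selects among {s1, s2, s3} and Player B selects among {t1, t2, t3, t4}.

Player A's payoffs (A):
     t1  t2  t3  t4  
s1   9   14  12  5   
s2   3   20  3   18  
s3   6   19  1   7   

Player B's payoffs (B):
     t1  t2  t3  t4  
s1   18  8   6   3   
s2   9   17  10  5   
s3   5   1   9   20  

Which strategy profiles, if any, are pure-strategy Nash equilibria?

Find each player's best response to every opponent strategy; NE are the intersections.
Player A's best responses — vs t1: s1 (payoff 9); vs t2: s2 (payoff 20); vs t3: s1 (payoff 12); vs t4: s2 (payoff 18).
Player B's best responses — vs s1: t1 (payoff 18); vs s2: t2 (payoff 17); vs s3: t4 (payoff 20).
Mutual best responses occur at (s1, t1) and (s2, t2); at each, neither player gains by switching.

(s1, t1) and (s2, t2)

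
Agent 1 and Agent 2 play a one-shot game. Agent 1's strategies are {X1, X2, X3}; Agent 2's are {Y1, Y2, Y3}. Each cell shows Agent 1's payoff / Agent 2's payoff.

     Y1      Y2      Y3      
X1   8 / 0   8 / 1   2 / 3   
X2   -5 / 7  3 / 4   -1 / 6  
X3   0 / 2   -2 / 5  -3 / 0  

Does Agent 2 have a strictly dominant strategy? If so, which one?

A strategy is strictly dominant if it gives Agent 2 a strictly higher payoff than every other strategy, against every choice by the opponent.
Y1 is not dominant: against X1, Y2 gives 1 > 0.
Y2 is not dominant: against X1, Y3 gives 3 > 1.
Y3 is not dominant: against X2, Y1 gives 7 > 6.
No single strategy is best against every opponent action.

None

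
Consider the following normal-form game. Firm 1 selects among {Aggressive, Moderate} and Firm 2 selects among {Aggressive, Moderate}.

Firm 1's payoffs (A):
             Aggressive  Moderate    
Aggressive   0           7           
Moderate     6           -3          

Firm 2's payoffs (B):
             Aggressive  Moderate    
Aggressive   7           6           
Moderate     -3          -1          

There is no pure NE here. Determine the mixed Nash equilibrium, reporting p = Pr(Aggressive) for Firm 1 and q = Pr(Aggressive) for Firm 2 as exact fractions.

p = 2/3, q = 5/8

Each player's mixing probability is pinned down by making the *other* player indifferent.
Firm 2 indifferent between Aggressive and Moderate: p·7 + (1−p)·(-3) = p·6 + (1−p)·(-1) ⟹ (-3) + 10p = (-1) + 7p ⟹ p = 2/3.
Firm 1 indifferent between Aggressive and Moderate: q·0 + (1−q)·7 = q·6 + (1−q)·(-3) ⟹ 7 + (-7)q = (-3) + 9q ⟹ q = 5/8.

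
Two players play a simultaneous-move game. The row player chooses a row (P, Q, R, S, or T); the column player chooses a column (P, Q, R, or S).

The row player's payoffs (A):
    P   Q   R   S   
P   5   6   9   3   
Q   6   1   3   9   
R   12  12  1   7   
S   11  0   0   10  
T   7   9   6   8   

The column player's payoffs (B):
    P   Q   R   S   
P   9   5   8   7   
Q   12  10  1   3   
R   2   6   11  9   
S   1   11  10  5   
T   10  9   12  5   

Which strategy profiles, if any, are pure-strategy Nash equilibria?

A profile is a Nash equilibrium when each player is best-responding to the other.
The row player's best responses — vs P: R (payoff 12); vs Q: R (payoff 12); vs R: P (payoff 9); vs S: S (payoff 10).
The column player's best responses — vs P: P (payoff 9); vs Q: P (payoff 12); vs R: R (payoff 11); vs S: Q (payoff 11); vs T: R (payoff 12).
No cell has both players best-responding. For instance, the row player's best reply to Q is R, but against R the column player prefers R over Q.

There is no pure-strategy Nash equilibrium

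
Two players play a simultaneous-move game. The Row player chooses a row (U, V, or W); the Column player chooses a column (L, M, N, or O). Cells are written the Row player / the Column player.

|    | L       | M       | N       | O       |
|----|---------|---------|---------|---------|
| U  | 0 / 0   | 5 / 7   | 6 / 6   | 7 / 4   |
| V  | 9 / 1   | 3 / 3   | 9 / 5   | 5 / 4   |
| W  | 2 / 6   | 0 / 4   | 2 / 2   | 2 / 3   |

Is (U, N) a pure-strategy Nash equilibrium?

No

Holding the Column player at N: the Row player gets 6 from U but could get 9 by switching to V. The Row player has a profitable deviation.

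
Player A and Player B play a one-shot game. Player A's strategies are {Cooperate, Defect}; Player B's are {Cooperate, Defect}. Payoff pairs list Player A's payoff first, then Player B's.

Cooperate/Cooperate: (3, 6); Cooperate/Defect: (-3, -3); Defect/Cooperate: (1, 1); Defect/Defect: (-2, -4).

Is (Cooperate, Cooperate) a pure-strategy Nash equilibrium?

Holding Player B at Cooperate: Player A gets 3 from Cooperate, versus 1 from Defect. No profitable deviation for Player A.
Holding Player A at Cooperate: Player B gets 6 from Cooperate, versus -3 from Defect. No profitable deviation for Player B either.

Yes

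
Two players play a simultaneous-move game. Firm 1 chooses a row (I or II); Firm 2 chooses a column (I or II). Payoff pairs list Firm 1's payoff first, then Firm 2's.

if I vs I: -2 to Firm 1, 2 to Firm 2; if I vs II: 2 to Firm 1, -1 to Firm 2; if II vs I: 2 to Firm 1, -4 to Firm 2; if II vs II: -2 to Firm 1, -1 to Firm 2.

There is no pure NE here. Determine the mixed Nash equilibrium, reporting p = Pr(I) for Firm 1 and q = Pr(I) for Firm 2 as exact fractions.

p = 1/2, q = 1/2

In a mixed NE each player is indifferent between their pure strategies, so the opponent's mix sets the indifference.
Firm 2 indifferent between I and II: p·2 + (1−p)·(-4) = p·(-1) + (1−p)·(-1) ⟹ (-4) + 6p = (-1) + 0p ⟹ p = 1/2.
Firm 1 indifferent between I and II: q·(-2) + (1−q)·2 = q·2 + (1−q)·(-2) ⟹ 2 + (-4)q = (-2) + 4q ⟹ q = 1/2.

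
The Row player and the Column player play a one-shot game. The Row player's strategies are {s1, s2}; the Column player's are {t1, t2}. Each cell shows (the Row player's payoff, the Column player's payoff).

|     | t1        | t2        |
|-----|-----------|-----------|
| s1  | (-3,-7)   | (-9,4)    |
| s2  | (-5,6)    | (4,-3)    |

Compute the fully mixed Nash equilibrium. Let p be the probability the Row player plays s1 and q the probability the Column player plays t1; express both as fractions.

p = 9/20, q = 13/15

Each player's mixing probability is pinned down by making the *other* player indifferent.
The Column player indifferent between t1 and t2: p·(-7) + (1−p)·6 = p·4 + (1−p)·(-3) ⟹ 6 + (-13)p = (-3) + 7p ⟹ p = 9/20.
The Row player indifferent between s1 and s2: q·(-3) + (1−q)·(-9) = q·(-5) + (1−q)·4 ⟹ (-9) + 6q = 4 + (-9)q ⟹ q = 13/15.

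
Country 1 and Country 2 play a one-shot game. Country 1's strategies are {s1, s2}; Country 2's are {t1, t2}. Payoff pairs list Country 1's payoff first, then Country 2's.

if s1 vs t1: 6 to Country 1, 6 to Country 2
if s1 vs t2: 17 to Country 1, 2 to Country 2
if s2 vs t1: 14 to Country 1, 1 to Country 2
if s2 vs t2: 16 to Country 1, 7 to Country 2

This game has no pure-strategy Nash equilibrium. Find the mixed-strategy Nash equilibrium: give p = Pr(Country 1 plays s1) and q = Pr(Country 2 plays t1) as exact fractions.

In a mixed NE each player is indifferent between their pure strategies, so the opponent's mix sets the indifference.
Country 2 indifferent between t1 and t2: p·6 + (1−p)·1 = p·2 + (1−p)·7 ⟹ 1 + 5p = 7 + (-5)p ⟹ p = 3/5.
Country 1 indifferent between s1 and s2: q·6 + (1−q)·17 = q·14 + (1−q)·16 ⟹ 17 + (-11)q = 16 + (-2)q ⟹ q = 1/9.

p = 3/5, q = 1/9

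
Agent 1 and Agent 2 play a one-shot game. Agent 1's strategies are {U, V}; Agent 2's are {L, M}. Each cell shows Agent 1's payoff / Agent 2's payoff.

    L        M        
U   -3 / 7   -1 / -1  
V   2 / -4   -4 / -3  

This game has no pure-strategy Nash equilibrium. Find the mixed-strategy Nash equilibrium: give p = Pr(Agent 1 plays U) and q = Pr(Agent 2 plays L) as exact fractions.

p = 1/9, q = 3/8

In a mixed NE each player is indifferent between their pure strategies, so the opponent's mix sets the indifference.
Agent 2 indifferent between L and M: p·7 + (1−p)·(-4) = p·(-1) + (1−p)·(-3) ⟹ (-4) + 11p = (-3) + 2p ⟹ p = 1/9.
Agent 1 indifferent between U and V: q·(-3) + (1−q)·(-1) = q·2 + (1−q)·(-4) ⟹ (-1) + (-2)q = (-4) + 6q ⟹ q = 3/8.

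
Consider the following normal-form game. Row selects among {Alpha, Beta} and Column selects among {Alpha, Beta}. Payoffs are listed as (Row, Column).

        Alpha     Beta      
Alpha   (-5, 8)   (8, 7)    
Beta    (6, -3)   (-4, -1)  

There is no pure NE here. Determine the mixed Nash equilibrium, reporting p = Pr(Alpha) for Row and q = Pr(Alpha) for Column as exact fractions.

p = 2/3, q = 12/23

Each player's mixing probability is pinned down by making the *other* player indifferent.
Column indifferent between Alpha and Beta: p·8 + (1−p)·(-3) = p·7 + (1−p)·(-1) ⟹ (-3) + 11p = (-1) + 8p ⟹ p = 2/3.
Row indifferent between Alpha and Beta: q·(-5) + (1−q)·8 = q·6 + (1−q)·(-4) ⟹ 8 + (-13)q = (-4) + 10q ⟹ q = 12/23.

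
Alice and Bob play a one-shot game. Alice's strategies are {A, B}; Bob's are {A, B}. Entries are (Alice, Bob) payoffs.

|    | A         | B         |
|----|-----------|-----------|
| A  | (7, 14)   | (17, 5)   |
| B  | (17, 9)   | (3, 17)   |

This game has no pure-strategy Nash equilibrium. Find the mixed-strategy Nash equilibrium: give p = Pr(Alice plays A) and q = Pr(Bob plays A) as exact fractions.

In a mixed NE each player is indifferent between their pure strategies, so the opponent's mix sets the indifference.
Bob indifferent between A and B: p·14 + (1−p)·9 = p·5 + (1−p)·17 ⟹ 9 + 5p = 17 + (-12)p ⟹ p = 8/17.
Alice indifferent between A and B: q·7 + (1−q)·17 = q·17 + (1−q)·3 ⟹ 17 + (-10)q = 3 + 14q ⟹ q = 7/12.

p = 8/17, q = 7/12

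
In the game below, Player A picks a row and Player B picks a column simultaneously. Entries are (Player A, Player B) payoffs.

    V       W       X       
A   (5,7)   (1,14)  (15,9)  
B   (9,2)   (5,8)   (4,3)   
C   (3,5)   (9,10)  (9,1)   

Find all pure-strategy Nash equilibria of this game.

Check mutual best responses: a cell is a NE iff neither player can gain by unilaterally deviating.
Player A's best responses — vs V: B (payoff 9); vs W: C (payoff 9); vs X: A (payoff 15).
Player B's best responses — vs A: W (payoff 14); vs B: W (payoff 8); vs C: W (payoff 10).
The only mutual best response is (C, W); neither player gains by switching there.

(C, W)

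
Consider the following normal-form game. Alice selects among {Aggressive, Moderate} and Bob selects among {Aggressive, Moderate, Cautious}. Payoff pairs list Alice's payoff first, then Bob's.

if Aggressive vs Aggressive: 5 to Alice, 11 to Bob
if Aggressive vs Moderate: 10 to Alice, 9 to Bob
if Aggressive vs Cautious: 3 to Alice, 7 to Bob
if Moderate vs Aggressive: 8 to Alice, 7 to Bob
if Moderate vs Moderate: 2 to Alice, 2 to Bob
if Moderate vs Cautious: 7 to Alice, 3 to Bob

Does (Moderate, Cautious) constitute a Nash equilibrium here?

Holding Bob at Cautious: Alice gets 7 from Moderate, versus 3 from Aggressive. No profitable deviation for Alice.
Holding Alice at Moderate: Bob gets 3 from Cautious but could get 7 by switching to Aggressive. Bob has a profitable deviation.

No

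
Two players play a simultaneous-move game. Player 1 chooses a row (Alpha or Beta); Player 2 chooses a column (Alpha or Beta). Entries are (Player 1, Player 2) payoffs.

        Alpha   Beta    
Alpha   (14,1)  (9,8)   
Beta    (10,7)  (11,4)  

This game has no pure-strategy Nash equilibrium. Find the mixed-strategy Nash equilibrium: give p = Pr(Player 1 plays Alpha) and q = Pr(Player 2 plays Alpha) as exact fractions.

p = 3/10, q = 1/3

In a mixed NE each player is indifferent between their pure strategies, so the opponent's mix sets the indifference.
Player 2 indifferent between Alpha and Beta: p·1 + (1−p)·7 = p·8 + (1−p)·4 ⟹ 7 + (-6)p = 4 + 4p ⟹ p = 3/10.
Player 1 indifferent between Alpha and Beta: q·14 + (1−q)·9 = q·10 + (1−q)·11 ⟹ 9 + 5q = 11 + (-1)q ⟹ q = 1/3.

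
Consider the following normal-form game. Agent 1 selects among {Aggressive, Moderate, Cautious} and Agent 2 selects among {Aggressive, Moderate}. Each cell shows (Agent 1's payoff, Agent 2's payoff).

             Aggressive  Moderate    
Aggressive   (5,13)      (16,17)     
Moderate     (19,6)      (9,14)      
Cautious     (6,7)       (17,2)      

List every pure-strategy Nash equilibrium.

Find each player's best response to every opponent strategy; NE are the intersections.
Agent 1's best responses — vs Aggressive: Moderate (payoff 19); vs Moderate: Cautious (payoff 17).
Agent 2's best responses — vs Aggressive: Moderate (payoff 17); vs Moderate: Moderate (payoff 14); vs Cautious: Aggressive (payoff 7).
No cell has both players best-responding. For instance, Agent 1's best reply to Moderate is Cautious, but against Cautious Agent 2 prefers Aggressive over Moderate.

No pure-strategy Nash equilibrium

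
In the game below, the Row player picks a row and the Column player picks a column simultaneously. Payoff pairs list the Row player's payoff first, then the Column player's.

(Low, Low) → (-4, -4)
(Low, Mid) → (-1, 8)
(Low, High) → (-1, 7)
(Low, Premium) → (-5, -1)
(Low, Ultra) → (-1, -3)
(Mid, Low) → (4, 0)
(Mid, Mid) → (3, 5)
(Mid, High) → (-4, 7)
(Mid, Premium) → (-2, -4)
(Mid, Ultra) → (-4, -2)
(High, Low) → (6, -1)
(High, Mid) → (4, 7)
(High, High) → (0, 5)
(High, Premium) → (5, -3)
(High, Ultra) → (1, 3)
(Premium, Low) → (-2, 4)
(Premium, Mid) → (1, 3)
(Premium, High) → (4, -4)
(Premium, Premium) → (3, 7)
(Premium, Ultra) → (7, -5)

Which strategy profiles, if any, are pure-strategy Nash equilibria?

(High, Mid)

A profile is a Nash equilibrium when each player is best-responding to the other.
The Row player's best responses — vs Low: High (payoff 6); vs Mid: High (payoff 4); vs High: Premium (payoff 4); vs Premium: High (payoff 5); vs Ultra: Premium (payoff 7).
The Column player's best responses — vs Low: Mid (payoff 8); vs Mid: High (payoff 7); vs High: Mid (payoff 7); vs Premium: Premium (payoff 7).
The only mutual best response is (High, Mid); neither player gains by switching there.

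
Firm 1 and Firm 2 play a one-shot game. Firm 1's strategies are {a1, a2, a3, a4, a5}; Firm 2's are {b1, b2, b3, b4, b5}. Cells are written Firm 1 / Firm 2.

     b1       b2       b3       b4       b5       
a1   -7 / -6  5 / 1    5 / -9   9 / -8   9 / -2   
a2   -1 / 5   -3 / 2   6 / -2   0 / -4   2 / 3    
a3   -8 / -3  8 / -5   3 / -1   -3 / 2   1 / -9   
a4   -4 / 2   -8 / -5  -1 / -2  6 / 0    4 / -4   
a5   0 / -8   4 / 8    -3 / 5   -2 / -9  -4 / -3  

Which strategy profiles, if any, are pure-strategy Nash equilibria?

Find each player's best response to every opponent strategy; NE are the intersections.
Firm 1's best responses — vs b1: a5 (payoff 0); vs b2: a3 (payoff 8); vs b3: a2 (payoff 6); vs b4: a1 (payoff 9); vs b5: a1 (payoff 9).
Firm 2's best responses — vs a1: b2 (payoff 1); vs a2: b1 (payoff 5); vs a3: b4 (payoff 2); vs a4: b1 (payoff 2); vs a5: b2 (payoff 8).
No cell has both players best-responding. For instance, Firm 1's best reply to b2 is a3, but against a3 Firm 2 prefers b4 over b2.

None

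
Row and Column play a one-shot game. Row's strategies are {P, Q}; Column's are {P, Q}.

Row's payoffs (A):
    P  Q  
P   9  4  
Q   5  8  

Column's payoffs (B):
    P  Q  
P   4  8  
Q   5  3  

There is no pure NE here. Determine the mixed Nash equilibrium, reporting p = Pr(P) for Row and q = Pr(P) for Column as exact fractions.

p = 1/3, q = 1/2

Each player's mixing probability is pinned down by making the *other* player indifferent.
Column indifferent between P and Q: p·4 + (1−p)·5 = p·8 + (1−p)·3 ⟹ 5 + (-1)p = 3 + 5p ⟹ p = 1/3.
Row indifferent between P and Q: q·9 + (1−q)·4 = q·5 + (1−q)·8 ⟹ 4 + 5q = 8 + (-3)q ⟹ q = 1/2.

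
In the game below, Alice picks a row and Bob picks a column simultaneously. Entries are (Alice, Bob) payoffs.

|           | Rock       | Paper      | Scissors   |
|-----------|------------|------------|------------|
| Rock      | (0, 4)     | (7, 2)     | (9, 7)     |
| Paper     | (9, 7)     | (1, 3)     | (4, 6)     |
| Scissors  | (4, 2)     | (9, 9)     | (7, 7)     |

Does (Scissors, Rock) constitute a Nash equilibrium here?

No

Holding Bob at Rock: Alice gets 4 from Scissors but could get 9 by switching to Paper. Alice has a profitable deviation.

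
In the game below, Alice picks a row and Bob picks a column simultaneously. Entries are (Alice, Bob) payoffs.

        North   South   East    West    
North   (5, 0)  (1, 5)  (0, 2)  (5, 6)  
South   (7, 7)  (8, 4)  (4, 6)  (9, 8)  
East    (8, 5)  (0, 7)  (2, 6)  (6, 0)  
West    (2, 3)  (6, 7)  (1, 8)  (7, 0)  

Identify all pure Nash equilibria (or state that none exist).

Check mutual best responses: a cell is a NE iff neither player can gain by unilaterally deviating.
Alice's best responses — vs North: East (payoff 8); vs South: South (payoff 8); vs East: South (payoff 4); vs West: South (payoff 9).
Bob's best responses — vs North: West (payoff 6); vs South: West (payoff 8); vs East: South (payoff 7); vs West: East (payoff 8).
The only mutual best response is (South, West); neither player gains by switching there.

(South, West)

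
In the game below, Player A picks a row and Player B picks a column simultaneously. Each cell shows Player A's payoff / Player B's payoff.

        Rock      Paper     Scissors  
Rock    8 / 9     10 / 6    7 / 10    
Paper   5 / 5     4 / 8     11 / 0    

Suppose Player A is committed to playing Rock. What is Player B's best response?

Scissors

With Player A fixed at Rock, Player B's payoffs are: Rock → 9, Paper → 6, Scissors → 10.
The maximum is 10, achieved by Scissors.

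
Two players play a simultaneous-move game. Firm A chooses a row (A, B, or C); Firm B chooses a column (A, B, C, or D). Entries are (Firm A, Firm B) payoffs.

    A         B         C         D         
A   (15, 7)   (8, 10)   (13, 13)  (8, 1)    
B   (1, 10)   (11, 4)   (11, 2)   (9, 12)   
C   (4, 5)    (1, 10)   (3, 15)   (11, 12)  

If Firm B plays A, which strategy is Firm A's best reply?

A

With Firm B fixed at A, Firm A's payoffs are: A → 15, B → 1, C → 4.
The maximum is 15, achieved by A.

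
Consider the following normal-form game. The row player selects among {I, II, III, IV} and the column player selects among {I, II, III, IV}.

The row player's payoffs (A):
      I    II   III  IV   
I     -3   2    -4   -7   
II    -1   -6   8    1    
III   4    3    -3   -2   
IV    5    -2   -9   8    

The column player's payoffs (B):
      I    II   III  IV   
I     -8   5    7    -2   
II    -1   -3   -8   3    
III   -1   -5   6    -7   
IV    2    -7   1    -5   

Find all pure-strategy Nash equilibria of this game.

(IV, I)

Find each player's best response to every opponent strategy; NE are the intersections.
The row player's best responses — vs I: IV (payoff 5); vs II: III (payoff 3); vs III: II (payoff 8); vs IV: IV (payoff 8).
The column player's best responses — vs I: III (payoff 7); vs II: IV (payoff 3); vs III: III (payoff 6); vs IV: I (payoff 2).
The only mutual best response is (IV, I); neither player gains by switching there.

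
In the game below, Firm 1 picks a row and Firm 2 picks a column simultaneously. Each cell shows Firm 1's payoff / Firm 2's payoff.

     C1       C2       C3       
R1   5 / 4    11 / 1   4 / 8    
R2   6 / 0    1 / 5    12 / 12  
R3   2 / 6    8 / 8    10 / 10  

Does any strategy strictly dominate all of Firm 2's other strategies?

C3

A strategy is strictly dominant if it gives Firm 2 a strictly higher payoff than every other strategy, against every choice by the opponent.
C3 strictly dominates: vs R1: 8 > each of {4, 1}; vs R2: 12 > each of {0, 5}; vs R3: 10 > each of {6, 8}.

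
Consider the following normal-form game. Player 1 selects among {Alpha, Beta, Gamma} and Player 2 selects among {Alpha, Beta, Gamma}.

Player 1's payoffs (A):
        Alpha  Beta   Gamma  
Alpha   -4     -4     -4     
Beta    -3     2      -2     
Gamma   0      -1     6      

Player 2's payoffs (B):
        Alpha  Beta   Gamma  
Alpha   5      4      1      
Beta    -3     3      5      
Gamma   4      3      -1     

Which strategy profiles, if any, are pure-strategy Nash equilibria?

Find each player's best response to every opponent strategy; NE are the intersections.
Player 1's best responses — vs Alpha: Gamma (payoff 0); vs Beta: Beta (payoff 2); vs Gamma: Gamma (payoff 6).
Player 2's best responses — vs Alpha: Alpha (payoff 5); vs Beta: Gamma (payoff 5); vs Gamma: Alpha (payoff 4).
The only mutual best response is (Gamma, Alpha); neither player gains by switching there.

(Gamma, Alpha)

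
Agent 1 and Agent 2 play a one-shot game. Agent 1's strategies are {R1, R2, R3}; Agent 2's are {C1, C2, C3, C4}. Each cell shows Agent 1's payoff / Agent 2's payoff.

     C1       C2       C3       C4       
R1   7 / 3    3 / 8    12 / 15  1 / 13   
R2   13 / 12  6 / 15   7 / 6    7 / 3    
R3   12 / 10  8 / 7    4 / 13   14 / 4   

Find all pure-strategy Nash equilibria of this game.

Find each player's best response to every opponent strategy; NE are the intersections.
Agent 1's best responses — vs C1: R2 (payoff 13); vs C2: R3 (payoff 8); vs C3: R1 (payoff 12); vs C4: R3 (payoff 14).
Agent 2's best responses — vs R1: C3 (payoff 15); vs R2: C2 (payoff 15); vs R3: C3 (payoff 13).
The only mutual best response is (R1, C3); neither player gains by switching there.

(R1, C3)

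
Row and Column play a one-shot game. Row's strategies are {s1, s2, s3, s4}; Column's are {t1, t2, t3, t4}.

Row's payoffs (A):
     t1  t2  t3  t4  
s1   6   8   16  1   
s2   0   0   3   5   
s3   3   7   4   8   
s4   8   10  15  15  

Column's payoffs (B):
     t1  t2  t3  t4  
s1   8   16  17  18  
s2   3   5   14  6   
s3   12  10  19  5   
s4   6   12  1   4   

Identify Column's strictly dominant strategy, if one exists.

None

Check whether one of Column's strategies beats all alternatives regardless of what the opponent does.
t1 is not dominant: against s1, t2 gives 16 > 8.
t2 is not dominant: against s1, t3 gives 17 > 16.
t3 is not dominant: against s1, t4 gives 18 > 17.
t4 is not dominant: against s2, t3 gives 14 > 6.
No single strategy is best against every opponent action.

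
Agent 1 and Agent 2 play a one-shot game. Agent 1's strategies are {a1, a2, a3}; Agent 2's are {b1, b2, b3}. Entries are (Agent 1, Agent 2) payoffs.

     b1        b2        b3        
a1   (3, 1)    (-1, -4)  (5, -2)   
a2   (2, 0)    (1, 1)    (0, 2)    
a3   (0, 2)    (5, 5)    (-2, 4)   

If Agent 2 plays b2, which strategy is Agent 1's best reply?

With Agent 2 fixed at b2, Agent 1's payoffs are: a1 → -1, a2 → 1, a3 → 5.
The maximum is 5, achieved by a3.

a3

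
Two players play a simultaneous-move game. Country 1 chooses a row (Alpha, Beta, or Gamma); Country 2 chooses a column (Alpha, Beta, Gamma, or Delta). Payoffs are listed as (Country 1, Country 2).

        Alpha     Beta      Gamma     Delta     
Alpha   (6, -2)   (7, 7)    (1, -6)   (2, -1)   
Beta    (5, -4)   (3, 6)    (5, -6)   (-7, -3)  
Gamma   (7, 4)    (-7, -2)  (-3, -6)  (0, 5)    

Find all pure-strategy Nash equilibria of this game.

Find each player's best response to every opponent strategy; NE are the intersections.
Country 1's best responses — vs Alpha: Gamma (payoff 7); vs Beta: Alpha (payoff 7); vs Gamma: Beta (payoff 5); vs Delta: Alpha (payoff 2).
Country 2's best responses — vs Alpha: Beta (payoff 7); vs Beta: Beta (payoff 6); vs Gamma: Delta (payoff 5).
The only mutual best response is (Alpha, Beta); neither player gains by switching there.

(Alpha, Beta)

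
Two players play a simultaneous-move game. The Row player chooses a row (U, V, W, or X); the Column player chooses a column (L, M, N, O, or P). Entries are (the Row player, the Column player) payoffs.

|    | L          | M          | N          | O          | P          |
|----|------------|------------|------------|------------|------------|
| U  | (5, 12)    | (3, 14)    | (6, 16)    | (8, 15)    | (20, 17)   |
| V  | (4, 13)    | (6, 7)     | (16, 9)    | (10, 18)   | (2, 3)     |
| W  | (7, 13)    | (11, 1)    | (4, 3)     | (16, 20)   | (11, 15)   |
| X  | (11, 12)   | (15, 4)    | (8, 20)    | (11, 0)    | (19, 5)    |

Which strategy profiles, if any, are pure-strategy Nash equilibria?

Check mutual best responses: a cell is a NE iff neither player can gain by unilaterally deviating.
The Row player's best responses — vs L: X (payoff 11); vs M: X (payoff 15); vs N: V (payoff 16); vs O: W (payoff 16); vs P: U (payoff 20).
The Column player's best responses — vs U: P (payoff 17); vs V: O (payoff 18); vs W: O (payoff 20); vs X: N (payoff 20).
Mutual best responses occur at (U, P) and (W, O); at each, neither player gains by switching.

(U, P) and (W, O)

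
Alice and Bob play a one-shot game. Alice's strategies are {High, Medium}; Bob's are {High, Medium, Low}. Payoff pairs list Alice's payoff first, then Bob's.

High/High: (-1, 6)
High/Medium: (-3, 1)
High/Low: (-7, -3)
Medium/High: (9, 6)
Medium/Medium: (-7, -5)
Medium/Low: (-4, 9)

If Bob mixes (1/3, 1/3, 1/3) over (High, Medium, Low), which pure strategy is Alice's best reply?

Compute Alice's expected payoff from each pure strategy against the given mix.
High: (1/3)·(-1) + (1/3)·(-3) + (1/3)·(-7) = -11/3
Medium: (1/3)·9 + (1/3)·(-7) + (1/3)·(-4) = -2/3
Highest expected payoff is -2/3, from Medium.

Medium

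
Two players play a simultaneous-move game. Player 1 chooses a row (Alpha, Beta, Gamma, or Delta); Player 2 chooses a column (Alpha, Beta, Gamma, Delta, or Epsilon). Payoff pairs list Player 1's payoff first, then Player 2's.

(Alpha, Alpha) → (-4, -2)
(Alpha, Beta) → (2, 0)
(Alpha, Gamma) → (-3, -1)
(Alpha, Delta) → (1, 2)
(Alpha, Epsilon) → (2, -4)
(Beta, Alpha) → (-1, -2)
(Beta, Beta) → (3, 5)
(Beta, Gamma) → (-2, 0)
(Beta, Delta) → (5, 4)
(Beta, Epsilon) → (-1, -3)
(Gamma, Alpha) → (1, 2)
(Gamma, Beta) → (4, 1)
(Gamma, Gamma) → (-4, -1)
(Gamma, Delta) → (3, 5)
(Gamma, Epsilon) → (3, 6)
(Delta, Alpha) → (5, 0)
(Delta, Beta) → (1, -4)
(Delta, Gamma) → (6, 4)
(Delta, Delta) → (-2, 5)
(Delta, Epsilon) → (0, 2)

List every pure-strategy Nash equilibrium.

Check mutual best responses: a cell is a NE iff neither player can gain by unilaterally deviating.
Player 1's best responses — vs Alpha: Delta (payoff 5); vs Beta: Gamma (payoff 4); vs Gamma: Delta (payoff 6); vs Delta: Beta (payoff 5); vs Epsilon: Gamma (payoff 3).
Player 2's best responses — vs Alpha: Delta (payoff 2); vs Beta: Beta (payoff 5); vs Gamma: Epsilon (payoff 6); vs Delta: Delta (payoff 5).
The only mutual best response is (Gamma, Epsilon); neither player gains by switching there.

(Gamma, Epsilon)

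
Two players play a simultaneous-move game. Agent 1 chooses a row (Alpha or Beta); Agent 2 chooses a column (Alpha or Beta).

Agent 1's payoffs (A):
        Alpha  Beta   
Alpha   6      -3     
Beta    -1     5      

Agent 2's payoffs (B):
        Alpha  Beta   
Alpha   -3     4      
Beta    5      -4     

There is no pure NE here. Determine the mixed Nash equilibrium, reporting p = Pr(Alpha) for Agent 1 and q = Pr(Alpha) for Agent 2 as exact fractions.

p = 9/16, q = 8/15

In a mixed NE each player is indifferent between their pure strategies, so the opponent's mix sets the indifference.
Agent 2 indifferent between Alpha and Beta: p·(-3) + (1−p)·5 = p·4 + (1−p)·(-4) ⟹ 5 + (-8)p = (-4) + 8p ⟹ p = 9/16.
Agent 1 indifferent between Alpha and Beta: q·6 + (1−q)·(-3) = q·(-1) + (1−q)·5 ⟹ (-3) + 9q = 5 + (-6)q ⟹ q = 8/15.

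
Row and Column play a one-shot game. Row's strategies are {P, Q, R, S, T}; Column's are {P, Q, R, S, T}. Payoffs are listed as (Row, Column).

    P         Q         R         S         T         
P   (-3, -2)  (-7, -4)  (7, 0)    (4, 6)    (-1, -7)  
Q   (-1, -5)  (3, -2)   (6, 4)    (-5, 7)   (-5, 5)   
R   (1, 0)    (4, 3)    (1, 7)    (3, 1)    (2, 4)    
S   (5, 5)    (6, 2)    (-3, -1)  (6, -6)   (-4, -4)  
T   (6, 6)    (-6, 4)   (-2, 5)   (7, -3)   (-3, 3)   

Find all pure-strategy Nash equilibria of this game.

(T, P)

Find each player's best response to every opponent strategy; NE are the intersections.
Row's best responses — vs P: T (payoff 6); vs Q: S (payoff 6); vs R: P (payoff 7); vs S: T (payoff 7); vs T: R (payoff 2).
Column's best responses — vs P: S (payoff 6); vs Q: S (payoff 7); vs R: R (payoff 7); vs S: P (payoff 5); vs T: P (payoff 6).
The only mutual best response is (T, P); neither player gains by switching there.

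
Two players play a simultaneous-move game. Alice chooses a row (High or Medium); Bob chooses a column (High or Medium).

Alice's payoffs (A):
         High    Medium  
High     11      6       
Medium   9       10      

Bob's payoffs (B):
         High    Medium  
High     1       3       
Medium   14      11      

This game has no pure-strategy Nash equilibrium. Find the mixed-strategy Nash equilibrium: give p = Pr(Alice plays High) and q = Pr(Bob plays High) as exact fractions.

p = 3/5, q = 2/3

Each player's mixing probability is pinned down by making the *other* player indifferent.
Bob indifferent between High and Medium: p·1 + (1−p)·14 = p·3 + (1−p)·11 ⟹ 14 + (-13)p = 11 + (-8)p ⟹ p = 3/5.
Alice indifferent between High and Medium: q·11 + (1−q)·6 = q·9 + (1−q)·10 ⟹ 6 + 5q = 10 + (-1)q ⟹ q = 2/3.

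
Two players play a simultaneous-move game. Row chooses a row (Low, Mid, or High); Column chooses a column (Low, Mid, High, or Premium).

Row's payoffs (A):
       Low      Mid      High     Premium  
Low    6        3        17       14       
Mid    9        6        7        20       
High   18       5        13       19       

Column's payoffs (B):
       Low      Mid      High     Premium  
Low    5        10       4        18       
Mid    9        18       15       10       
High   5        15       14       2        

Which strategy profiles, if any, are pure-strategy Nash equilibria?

A profile is a Nash equilibrium when each player is best-responding to the other.
Row's best responses — vs Low: High (payoff 18); vs Mid: Mid (payoff 6); vs High: Low (payoff 17); vs Premium: Mid (payoff 20).
Column's best responses — vs Low: Premium (payoff 18); vs Mid: Mid (payoff 18); vs High: Mid (payoff 15).
The only mutual best response is (Mid, Mid); neither player gains by switching there.

(Mid, Mid)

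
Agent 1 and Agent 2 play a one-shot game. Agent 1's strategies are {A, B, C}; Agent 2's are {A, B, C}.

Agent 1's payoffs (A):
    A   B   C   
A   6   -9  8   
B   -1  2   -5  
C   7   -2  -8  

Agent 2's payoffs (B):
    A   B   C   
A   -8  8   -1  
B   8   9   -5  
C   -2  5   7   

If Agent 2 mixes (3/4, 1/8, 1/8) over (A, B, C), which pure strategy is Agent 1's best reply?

A

Compute Agent 1's expected payoff from each pure strategy against the given mix.
A: (3/4)·6 + (1/8)·(-9) + (1/8)·8 = 35/8
B: (3/4)·(-1) + (1/8)·2 + (1/8)·(-5) = -9/8
C: (3/4)·7 + (1/8)·(-2) + (1/8)·(-8) = 4
Highest expected payoff is 35/8, from A.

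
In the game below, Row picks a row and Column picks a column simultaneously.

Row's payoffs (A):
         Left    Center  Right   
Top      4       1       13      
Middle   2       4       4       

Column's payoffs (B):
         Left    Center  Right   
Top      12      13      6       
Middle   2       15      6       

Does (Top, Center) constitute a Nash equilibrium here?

No

Holding Column at Center: Row gets 1 from Top but could get 4 by switching to Middle. Row has a profitable deviation.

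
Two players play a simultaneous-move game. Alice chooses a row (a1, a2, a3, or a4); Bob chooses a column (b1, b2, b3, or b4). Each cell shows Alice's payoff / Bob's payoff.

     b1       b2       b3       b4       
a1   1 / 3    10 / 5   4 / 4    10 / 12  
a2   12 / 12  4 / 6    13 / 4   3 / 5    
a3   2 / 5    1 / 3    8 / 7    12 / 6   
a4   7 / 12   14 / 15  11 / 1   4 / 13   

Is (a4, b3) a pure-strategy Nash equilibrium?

Holding Bob at b3: Alice gets 11 from a4 but could get 13 by switching to a2. Alice has a profitable deviation.

No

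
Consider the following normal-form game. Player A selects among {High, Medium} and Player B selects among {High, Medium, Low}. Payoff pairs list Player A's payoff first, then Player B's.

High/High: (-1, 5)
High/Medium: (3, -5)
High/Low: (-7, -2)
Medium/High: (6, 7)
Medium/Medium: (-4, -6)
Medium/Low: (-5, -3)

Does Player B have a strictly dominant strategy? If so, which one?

Check whether one of Player B's strategies beats all alternatives regardless of what the opponent does.
High strictly dominates: vs High: 5 > each of {-5, -2}; vs Medium: 7 > each of {-6, -3}.

High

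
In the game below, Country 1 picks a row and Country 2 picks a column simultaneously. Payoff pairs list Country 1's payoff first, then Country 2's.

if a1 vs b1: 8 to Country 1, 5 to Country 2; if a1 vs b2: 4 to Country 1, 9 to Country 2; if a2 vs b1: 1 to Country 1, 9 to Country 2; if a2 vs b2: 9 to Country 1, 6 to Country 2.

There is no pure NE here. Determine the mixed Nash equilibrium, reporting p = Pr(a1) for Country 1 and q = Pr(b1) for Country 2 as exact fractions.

In a mixed NE each player is indifferent between their pure strategies, so the opponent's mix sets the indifference.
Country 2 indifferent between b1 and b2: p·5 + (1−p)·9 = p·9 + (1−p)·6 ⟹ 9 + (-4)p = 6 + 3p ⟹ p = 3/7.
Country 1 indifferent between a1 and a2: q·8 + (1−q)·4 = q·1 + (1−q)·9 ⟹ 4 + 4q = 9 + (-8)q ⟹ q = 5/12.

p = 3/7, q = 5/12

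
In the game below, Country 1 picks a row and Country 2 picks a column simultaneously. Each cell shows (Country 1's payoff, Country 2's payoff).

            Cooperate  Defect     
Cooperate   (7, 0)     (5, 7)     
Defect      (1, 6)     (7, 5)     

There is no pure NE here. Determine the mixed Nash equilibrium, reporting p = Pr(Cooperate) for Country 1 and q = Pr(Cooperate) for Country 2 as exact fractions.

Each player's mixing probability is pinned down by making the *other* player indifferent.
Country 2 indifferent between Cooperate and Defect: p·0 + (1−p)·6 = p·7 + (1−p)·5 ⟹ 6 + (-6)p = 5 + 2p ⟹ p = 1/8.
Country 1 indifferent between Cooperate and Defect: q·7 + (1−q)·5 = q·1 + (1−q)·7 ⟹ 5 + 2q = 7 + (-6)q ⟹ q = 1/4.

p = 1/8, q = 1/4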